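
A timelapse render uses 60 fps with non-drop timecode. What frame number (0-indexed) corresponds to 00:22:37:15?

Total seconds to the label: (0 × 3600 + 22 × 60 + 37) = 1357.
Frame index = 1357 × 60 + 15 = 81435.

81435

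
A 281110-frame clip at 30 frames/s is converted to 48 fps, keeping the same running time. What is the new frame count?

Target frames = source frames × (target rate / source rate) = 281110 × (48)/(30) = 281110 × 8/5 = 449776.

449776 frames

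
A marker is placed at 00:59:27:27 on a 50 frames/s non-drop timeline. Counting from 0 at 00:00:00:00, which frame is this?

frame 178377

Total seconds to the label: (0 × 3600 + 59 × 60 + 27) = 3567.
Frame index = 3567 × 50 + 27 = 178377.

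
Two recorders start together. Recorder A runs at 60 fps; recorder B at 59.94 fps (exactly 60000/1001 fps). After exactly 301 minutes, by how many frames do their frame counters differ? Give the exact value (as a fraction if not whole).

154800/143 frames

301 min = 18060 s.
A emits 60 × 18060 = 1083600 frames; B emits 60000/1001 × 18060 = 154800000/143.
Difference = 154800/143 frames (≈ 1082.5175); B is behind A.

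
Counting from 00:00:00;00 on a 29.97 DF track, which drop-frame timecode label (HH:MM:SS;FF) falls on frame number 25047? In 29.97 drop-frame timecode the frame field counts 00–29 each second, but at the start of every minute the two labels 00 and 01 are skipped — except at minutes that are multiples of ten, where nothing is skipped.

Ten DF minutes hold 17982 frames, so frame 25047 lies in block 1 (frames 17982–35963) with 7065 frames into that block.
The block's first minute is 1800 frames and the rest 1798 each; 7065 frames reaches minute 3, so 1 × 18 + 3 × 2 = 24 labels have been skipped so far.
Adding those back, label number 25047 + 24 = 25071 at 30 labels/s is 835 s + 21 f = 0 h 13 min 55 s frame 21, i.e. 00:13:55;21.

00:13:55;21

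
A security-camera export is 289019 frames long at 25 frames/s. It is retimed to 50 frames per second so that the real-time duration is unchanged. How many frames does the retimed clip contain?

578038 frames

Target frames = source frames × (target rate / source rate) = 289019 × (50)/(25) = 289019 × 2 = 578038.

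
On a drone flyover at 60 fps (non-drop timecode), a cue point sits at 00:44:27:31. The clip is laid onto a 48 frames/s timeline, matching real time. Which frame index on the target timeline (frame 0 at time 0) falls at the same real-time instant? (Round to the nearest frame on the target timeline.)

frame 128041

Source frame index: (0×3600 + 44×60 + 27) × 60 + 31 = 160051.
Real time: 160051 / (60) = 160051/60 s.
Target frame: (160051/60) × (48) = 640204/5 ≈ 128040.800 → 128041.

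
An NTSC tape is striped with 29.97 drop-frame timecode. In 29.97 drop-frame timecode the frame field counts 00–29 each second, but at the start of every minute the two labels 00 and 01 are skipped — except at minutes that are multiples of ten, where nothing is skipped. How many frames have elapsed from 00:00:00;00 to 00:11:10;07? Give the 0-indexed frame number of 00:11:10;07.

20087

As if non-drop at 30 labels/s: (0 × 3600 + 11 × 60 + 10) × 30 + 7 = 20107.
Minute boundaries passed: 11; those not divisible by 10: 11 − 1 = 10; dropped labels = 2 × 10 = 20.
Actual frame index = 20107 − 20 = 20087.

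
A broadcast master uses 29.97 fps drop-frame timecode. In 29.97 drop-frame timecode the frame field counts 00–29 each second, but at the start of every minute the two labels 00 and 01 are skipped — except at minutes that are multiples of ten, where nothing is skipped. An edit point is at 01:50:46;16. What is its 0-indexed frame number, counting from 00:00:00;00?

As if non-drop at 30 labels/s: (1 × 3600 + 50 × 60 + 46) × 30 + 16 = 199396.
Minute boundaries passed: 110; those not divisible by 10: 110 − 11 = 99; dropped labels = 2 × 99 = 198.
Actual frame index = 199396 − 198 = 199198.

199198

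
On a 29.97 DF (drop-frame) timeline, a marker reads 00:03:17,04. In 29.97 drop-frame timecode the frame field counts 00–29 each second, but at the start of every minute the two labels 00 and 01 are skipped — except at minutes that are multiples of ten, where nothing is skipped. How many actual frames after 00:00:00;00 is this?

5908

As if non-drop at 30 labels/s: (0 × 3600 + 3 × 60 + 17) × 30 + 4 = 5914.
Minute boundaries passed: 3; those not divisible by 10: 3 − 0 = 3; dropped labels = 2 × 3 = 6.
Actual frame index = 5914 − 6 = 5908.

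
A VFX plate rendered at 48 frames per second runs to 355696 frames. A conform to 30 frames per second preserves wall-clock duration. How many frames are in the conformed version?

222310 frames

Target frames = source frames × (target rate / source rate) = 355696 × (30)/(48) = 355696 × 5/8 = 222310.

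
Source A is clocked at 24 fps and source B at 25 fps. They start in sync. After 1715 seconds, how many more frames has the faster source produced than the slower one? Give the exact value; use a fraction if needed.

A emits 24 × 1715 = 41160 frames; B emits 25 × 1715 = 42875.
Difference = 1715 frames; B is ahead of A.

1715 frames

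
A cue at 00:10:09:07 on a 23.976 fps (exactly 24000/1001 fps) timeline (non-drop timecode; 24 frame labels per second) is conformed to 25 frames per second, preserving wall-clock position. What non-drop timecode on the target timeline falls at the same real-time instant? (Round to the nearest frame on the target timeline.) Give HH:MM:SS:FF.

Source frame index: (0×3600 + 10×60 + 9) × 24 + 7 = 14623.
Real time: 14623 / (24000/1001) = 14637623/24000 s.
Target frame: (14637623/24000) × (25) = 14637623/960 ≈ 15247.524 → 15248.
At 25 labels/s: frame 15248 → 00:10:09:23.

00:10:09:23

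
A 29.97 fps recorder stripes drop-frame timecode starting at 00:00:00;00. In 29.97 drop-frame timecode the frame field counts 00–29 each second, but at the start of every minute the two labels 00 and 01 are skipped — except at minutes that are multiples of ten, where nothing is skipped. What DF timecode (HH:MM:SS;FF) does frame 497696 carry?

04:36:46;14

Ten DF minutes hold 17982 frames, so frame 497696 lies in block 27 (frames 485514–503495) with 12182 frames into that block.
The block's first minute is 1800 frames and the rest 1798 each; 12182 frames reaches minute 6, so 27 × 18 + 6 × 2 = 498 labels have been skipped so far.
Adding those back, label number 497696 + 498 = 498194 at 30 labels/s is 16606 s + 14 f = 4 h 36 min 46 s frame 14, i.e. 04:36:46;14.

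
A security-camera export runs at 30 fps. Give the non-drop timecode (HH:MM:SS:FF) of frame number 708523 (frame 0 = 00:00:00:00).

06:33:37:13

708523 ÷ 30 = 23617 full seconds, remainder 13 frames.
23617 s = 6 h 33 min 37 s.
Timecode: 06:33:37:13.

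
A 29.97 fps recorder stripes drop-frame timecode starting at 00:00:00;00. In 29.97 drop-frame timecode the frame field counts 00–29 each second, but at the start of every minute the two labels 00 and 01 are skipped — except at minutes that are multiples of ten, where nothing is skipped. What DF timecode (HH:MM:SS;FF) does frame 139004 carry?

01:17:18;04

Ten DF minutes hold 17982 frames, so frame 139004 lies in block 7 (frames 125874–143855) with 13130 frames into that block.
The block's first minute is 1800 frames and the rest 1798 each; 13130 frames reaches minute 7, so 7 × 18 + 7 × 2 = 140 labels have been skipped so far.
Adding those back, label number 139004 + 140 = 139144 at 30 labels/s is 4638 s + 4 f = 1 h 17 min 18 s frame 4, i.e. 01:17:18;04.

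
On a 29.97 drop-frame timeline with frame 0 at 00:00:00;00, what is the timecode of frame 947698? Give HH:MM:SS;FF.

Each 10-minute DF block holds 10 × 60 × 30 − 9 × 2 = 17982 frames. 947698 ÷ 17982 → 52 full blocks, remainder 12634.
Within the partial block the first minute is 1800 frames and each further minute 1798, so 7 further minute boundaries passed. Total skipped labels = 18 × 52 + 2 × 7 = 950.
Non-drop label index = 947698 + 950 = 948648; at 30 labels/s that is 08:47:01:18, i.e. DF 08:47:01;18.

08:47:01;18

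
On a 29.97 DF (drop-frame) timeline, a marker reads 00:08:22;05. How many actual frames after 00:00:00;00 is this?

15049

Complete 10-minute blocks: 0, each 17982 frames → 0.
Remaining 8 whole minutes in the current block: 1800 + 7 × 1798 = 14386 frames.
Within the current minute: 22 × 30 + 5 − 2 = 663 (labels ;00/;01 skipped at this minute). Total = 0 + 14386 + 663 = 15049.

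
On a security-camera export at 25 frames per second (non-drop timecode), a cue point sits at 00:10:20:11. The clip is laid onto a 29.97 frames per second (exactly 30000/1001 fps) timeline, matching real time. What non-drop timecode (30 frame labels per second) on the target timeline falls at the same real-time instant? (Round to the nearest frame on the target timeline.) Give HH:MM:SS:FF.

00:10:19:25

Source frame index: (0×3600 + 10×60 + 20) × 25 + 11 = 15511.
Real time: 15511 / (25) = 15511/25 s.
Target frame: (15511/25) × (30000/1001) = 18613200/1001 ≈ 18594.605 → 18595.
At 30 labels/s: frame 18595 → 00:10:19:25.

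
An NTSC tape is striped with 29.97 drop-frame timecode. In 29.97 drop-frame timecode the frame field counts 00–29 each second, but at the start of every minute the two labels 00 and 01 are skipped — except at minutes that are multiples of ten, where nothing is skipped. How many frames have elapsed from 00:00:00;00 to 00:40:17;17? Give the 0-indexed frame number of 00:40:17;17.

As if non-drop at 30 labels/s: (0 × 3600 + 40 × 60 + 17) × 30 + 17 = 72527.
Minute boundaries passed: 40; those not divisible by 10: 40 − 4 = 36; dropped labels = 2 × 36 = 72.
Actual frame index = 72527 − 72 = 72455.

72455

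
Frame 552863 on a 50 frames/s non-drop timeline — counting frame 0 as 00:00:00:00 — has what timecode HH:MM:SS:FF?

552863 ÷ 50 = 11057 full seconds, remainder 13 frames.
11057 s = 3 h 4 min 17 s.
Timecode: 03:04:17:13.

03:04:17:13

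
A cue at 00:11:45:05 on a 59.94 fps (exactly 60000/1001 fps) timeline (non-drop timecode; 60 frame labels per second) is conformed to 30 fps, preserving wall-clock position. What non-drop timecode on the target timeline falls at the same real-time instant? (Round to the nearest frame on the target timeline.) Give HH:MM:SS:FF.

Source frame index: (0×3600 + 11×60 + 45) × 60 + 5 = 42305.
Real time: 42305 / (60000/1001) = 8469461/12000 s.
Target frame: (8469461/12000) × (30) = 8469461/400 ≈ 21173.653 → 21174.
At 30 labels/s: frame 21174 → 00:11:45:24.

00:11:45:24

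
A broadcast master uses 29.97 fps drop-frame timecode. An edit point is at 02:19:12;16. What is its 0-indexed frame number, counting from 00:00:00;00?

Complete 10-minute blocks: 13, each 17982 frames → 233766.
Remaining 9 whole minutes in the current block: 1800 + 8 × 1798 = 16184 frames.
Within the current minute: 12 × 30 + 16 − 2 = 374 (labels ;00/;01 skipped at this minute). Total = 233766 + 16184 + 374 = 250324.

250324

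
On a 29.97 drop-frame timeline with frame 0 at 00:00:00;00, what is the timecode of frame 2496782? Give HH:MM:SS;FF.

Each 10-minute DF block holds 10 × 60 × 30 − 9 × 2 = 17982 frames. 2496782 ÷ 17982 → 138 full blocks, remainder 15266.
Within the partial block the first minute is 1800 frames and each further minute 1798, so 8 further minute boundaries passed. Total skipped labels = 18 × 138 + 2 × 8 = 2500.
Non-drop label index = 2496782 + 2500 = 2499282; at 30 labels/s that is 23:08:29:12, i.e. DF 23:08:29;12.

23:08:29;12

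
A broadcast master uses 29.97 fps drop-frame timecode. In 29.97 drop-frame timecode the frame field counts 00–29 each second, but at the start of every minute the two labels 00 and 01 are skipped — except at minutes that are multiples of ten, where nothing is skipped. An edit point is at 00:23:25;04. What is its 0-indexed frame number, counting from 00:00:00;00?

42112

As if non-drop at 30 labels/s: (0 × 3600 + 23 × 60 + 25) × 30 + 4 = 42154.
Minute boundaries passed: 23; those not divisible by 10: 23 − 2 = 21; dropped labels = 2 × 21 = 42.
Actual frame index = 42154 − 42 = 42112.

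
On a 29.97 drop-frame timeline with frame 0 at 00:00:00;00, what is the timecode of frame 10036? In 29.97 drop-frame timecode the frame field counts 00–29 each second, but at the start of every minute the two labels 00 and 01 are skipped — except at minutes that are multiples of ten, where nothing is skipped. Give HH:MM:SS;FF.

00:05:34;26

Each 10-minute DF block holds 10 × 60 × 30 − 9 × 2 = 17982 frames. 10036 ÷ 17982 → 0 full blocks, remainder 10036.
Within the partial block the first minute is 1800 frames and each further minute 1798, so 5 further minute boundaries passed. Total skipped labels = 18 × 0 + 2 × 5 = 10.
Non-drop label index = 10036 + 10 = 10046; at 30 labels/s that is 00:05:34:26, i.e. DF 00:05:34;26.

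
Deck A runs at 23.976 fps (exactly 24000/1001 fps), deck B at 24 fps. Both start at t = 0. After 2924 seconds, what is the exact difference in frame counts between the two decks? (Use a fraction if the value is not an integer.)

70176/1001 frames

A emits 24000/1001 × 2924 = 70176000/1001 frames; B emits 24 × 2924 = 70176.
Difference = 70176/1001 frames (≈ 70.1059); B is ahead of A.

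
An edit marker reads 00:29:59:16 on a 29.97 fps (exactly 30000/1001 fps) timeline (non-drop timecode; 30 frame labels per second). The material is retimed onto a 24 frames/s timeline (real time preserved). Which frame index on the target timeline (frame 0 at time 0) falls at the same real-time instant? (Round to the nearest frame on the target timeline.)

frame 43232

Source frame index: (0×3600 + 29×60 + 59) × 30 + 16 = 53986.
Real time: 53986 / (30000/1001) = 27019993/15000 s.
Target frame: (27019993/15000) × (24) = 27019993/625 ≈ 43231.989 → 43232.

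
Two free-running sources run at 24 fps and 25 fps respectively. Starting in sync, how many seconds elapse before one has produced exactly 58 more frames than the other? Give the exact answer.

The gap grows by |25 − 24| = 1 frame per second.
Time for a 58-frame gap: 58 ÷ (1) = 58 s.

58 seconds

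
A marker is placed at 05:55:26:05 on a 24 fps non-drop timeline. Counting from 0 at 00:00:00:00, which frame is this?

Total seconds to the label: (5 × 3600 + 55 × 60 + 26) = 21326.
Frame index = 21326 × 24 + 5 = 511829.

511829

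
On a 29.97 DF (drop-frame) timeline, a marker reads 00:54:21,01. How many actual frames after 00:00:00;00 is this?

97733

Complete 10-minute blocks: 5, each 17982 frames → 89910.
Remaining 4 whole minutes in the current block: 1800 + 3 × 1798 = 7194 frames.
Within the current minute: 21 × 30 + 1 − 2 = 629 (labels ;00/;01 skipped at this minute). Total = 89910 + 7194 + 629 = 97733.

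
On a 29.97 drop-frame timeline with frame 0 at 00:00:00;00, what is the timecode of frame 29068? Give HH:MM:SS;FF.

Ten DF minutes hold 17982 frames, so frame 29068 lies in block 1 (frames 17982–35963) with 11086 frames into that block.
The block's first minute is 1800 frames and the rest 1798 each; 11086 frames reaches minute 6, so 1 × 18 + 6 × 2 = 30 labels have been skipped so far.
Adding those back, label number 29068 + 30 = 29098 at 30 labels/s is 969 s + 28 f = 0 h 16 min 9 s frame 28, i.e. 00:16:09;28.

00:16:09;28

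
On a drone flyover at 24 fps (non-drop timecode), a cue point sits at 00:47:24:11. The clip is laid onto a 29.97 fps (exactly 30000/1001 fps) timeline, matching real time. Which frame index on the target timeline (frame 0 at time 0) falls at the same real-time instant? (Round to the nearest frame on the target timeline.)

Source frame index: (0×3600 + 47×60 + 24) × 24 + 11 = 68267.
Real time: 68267 / (24) = 68267/24 s.
Target frame: (68267/24) × (30000/1001) = 85333750/1001 ≈ 85248.501 → 85249.

frame 85249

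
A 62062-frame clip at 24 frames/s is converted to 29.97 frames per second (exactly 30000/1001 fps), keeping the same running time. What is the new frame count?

Target frames = source frames × (target rate / source rate) = 62062 × (30000/1001)/(24) = 62062 × 1250/1001 = 77500.

77500 frames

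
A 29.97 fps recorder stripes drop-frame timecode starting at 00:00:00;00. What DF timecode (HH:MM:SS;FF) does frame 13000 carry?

Ten DF minutes hold 17982 frames, so frame 13000 lies in block 0 (frames 0–17981) with 13000 frames into that block.
The block's first minute is 1800 frames and the rest 1798 each; 13000 frames reaches minute 7, so 0 × 18 + 7 × 2 = 14 labels have been skipped so far.
Adding those back, label number 13000 + 14 = 13014 at 30 labels/s is 433 s + 24 f = 0 h 7 min 13 s frame 24, i.e. 00:07:13;24.

00:07:13;24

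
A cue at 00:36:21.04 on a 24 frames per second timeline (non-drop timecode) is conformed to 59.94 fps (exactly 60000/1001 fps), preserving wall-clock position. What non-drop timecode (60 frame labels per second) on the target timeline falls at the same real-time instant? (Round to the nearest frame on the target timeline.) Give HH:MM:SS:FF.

00:36:18:59

Source frame index: (0×3600 + 36×60 + 21) × 24 + 4 = 52348.
Real time: 52348 / (24) = 13087/6 s.
Target frame: (13087/6) × (60000/1001) = 130870000/1001 ≈ 130739.261 → 130739.
At 60 labels/s: frame 130739 → 00:36:18:59.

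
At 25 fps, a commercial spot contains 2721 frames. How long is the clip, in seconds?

108.84 seconds

Running time = 2721 / (25) = 108.84 s.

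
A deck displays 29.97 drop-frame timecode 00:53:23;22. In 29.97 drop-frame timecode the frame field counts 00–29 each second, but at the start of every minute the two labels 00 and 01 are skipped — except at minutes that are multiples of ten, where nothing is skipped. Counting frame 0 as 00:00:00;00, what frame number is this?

96016

As if non-drop at 30 labels/s: (0 × 3600 + 53 × 60 + 23) × 30 + 22 = 96112.
Minute boundaries passed: 53; those not divisible by 10: 53 − 5 = 48; dropped labels = 2 × 48 = 96.
Actual frame index = 96112 − 96 = 96016.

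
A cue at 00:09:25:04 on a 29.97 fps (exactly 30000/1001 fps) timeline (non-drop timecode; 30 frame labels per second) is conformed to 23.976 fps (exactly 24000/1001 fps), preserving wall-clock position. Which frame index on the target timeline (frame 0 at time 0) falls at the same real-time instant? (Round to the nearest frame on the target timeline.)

Source frame index: (0×3600 + 9×60 + 25) × 30 + 4 = 16954.
Real time: 16954 / (30000/1001) = 8485477/15000 s.
Target frame: (8485477/15000) × (24000/1001) = 67816/5 ≈ 13563.200 → 13563.

frame 13563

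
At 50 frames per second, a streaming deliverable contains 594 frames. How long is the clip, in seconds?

11.88 seconds

Running time = 594 / (50) = 11.88 s.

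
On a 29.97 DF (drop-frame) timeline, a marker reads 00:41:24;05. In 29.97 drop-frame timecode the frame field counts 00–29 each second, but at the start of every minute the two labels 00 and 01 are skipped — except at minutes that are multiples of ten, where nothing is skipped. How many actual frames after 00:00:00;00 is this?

As if non-drop at 30 labels/s: (0 × 3600 + 41 × 60 + 24) × 30 + 5 = 74525.
Minute boundaries passed: 41; those not divisible by 10: 41 − 4 = 37; dropped labels = 2 × 37 = 74.
Actual frame index = 74525 − 74 = 74451.

74451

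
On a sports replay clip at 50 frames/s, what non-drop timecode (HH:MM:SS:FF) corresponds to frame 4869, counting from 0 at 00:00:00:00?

4869 ÷ 50 = 97 full seconds, remainder 19 frames.
97 s = 0 h 1 min 37 s.
Timecode: 00:01:37:19.

00:01:37:19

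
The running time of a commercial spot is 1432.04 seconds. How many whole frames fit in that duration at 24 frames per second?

Frames = 1432.04 × 24 = 859224/25 ≈ 34368.9600.
Complete frames: 34368.

34368 frames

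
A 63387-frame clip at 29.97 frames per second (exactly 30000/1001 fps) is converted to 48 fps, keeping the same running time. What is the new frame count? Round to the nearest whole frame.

Frames at target rate = 63387 × (48) / (30000/1001) = 63450387/625 ≈ 101520.619.
Nearest whole frame: 101521.

101521 frames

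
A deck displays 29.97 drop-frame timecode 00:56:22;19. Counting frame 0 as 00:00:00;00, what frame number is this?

As if non-drop at 30 labels/s: (0 × 3600 + 56 × 60 + 22) × 30 + 19 = 101479.
Minute boundaries passed: 56; those not divisible by 10: 56 − 5 = 51; dropped labels = 2 × 51 = 102.
Actual frame index = 101479 − 102 = 101377.

101377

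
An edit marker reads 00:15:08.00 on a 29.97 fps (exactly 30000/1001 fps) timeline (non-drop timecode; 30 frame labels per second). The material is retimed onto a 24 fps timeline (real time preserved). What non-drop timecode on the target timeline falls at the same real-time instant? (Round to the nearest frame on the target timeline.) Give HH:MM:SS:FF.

Source frame index: (0×3600 + 15×60 + 8) × 30 + 0 = 27240.
Real time: 27240 / (30000/1001) = 227227/250 s.
Target frame: (227227/250) × (24) = 2726724/125 ≈ 21813.792 → 21814.
At 24 labels/s: frame 21814 → 00:15:08:22.

00:15:08:22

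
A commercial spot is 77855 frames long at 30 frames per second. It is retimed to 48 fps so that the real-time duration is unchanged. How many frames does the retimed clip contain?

Target frames = source frames × (target rate / source rate) = 77855 × (48)/(30) = 77855 × 8/5 = 124568.

124568 frames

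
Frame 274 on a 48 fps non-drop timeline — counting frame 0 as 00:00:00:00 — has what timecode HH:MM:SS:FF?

00:00:05:34

274 ÷ 48 = 5 full seconds, remainder 34 frames.
5 s = 0 h 0 min 5 s.
Timecode: 00:00:05:34.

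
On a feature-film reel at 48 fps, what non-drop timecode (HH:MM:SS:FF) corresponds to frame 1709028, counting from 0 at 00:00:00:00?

09:53:24:36

1709028 ÷ 48 = 35604 full seconds, remainder 36 frames.
35604 s = 9 h 53 min 24 s.
Timecode: 09:53:24:36.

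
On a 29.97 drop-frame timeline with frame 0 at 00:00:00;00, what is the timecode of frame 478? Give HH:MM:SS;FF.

00:00:15;28

Ten DF minutes hold 17982 frames, so frame 478 lies in block 0 (frames 0–17981) with 478 frames into that block.
The block's first minute is 1800 frames and the rest 1798 each; 478 frames reaches minute 0, so 0 × 18 + 0 × 2 = 0 labels have been skipped so far.
Adding those back, label number 478 + 0 = 478 at 30 labels/s is 15 s + 28 f = 0 h 0 min 15 s frame 28, i.e. 00:00:15;28.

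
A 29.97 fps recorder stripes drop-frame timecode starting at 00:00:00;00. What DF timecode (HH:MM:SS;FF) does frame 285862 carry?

02:38:58;08

Each 10-minute DF block holds 10 × 60 × 30 − 9 × 2 = 17982 frames. 285862 ÷ 17982 → 15 full blocks, remainder 16132.
Within the partial block the first minute is 1800 frames and each further minute 1798, so 8 further minute boundaries passed. Total skipped labels = 18 × 15 + 2 × 8 = 286.
Non-drop label index = 285862 + 286 = 286148; at 30 labels/s that is 02:38:58:08, i.e. DF 02:38:58;08.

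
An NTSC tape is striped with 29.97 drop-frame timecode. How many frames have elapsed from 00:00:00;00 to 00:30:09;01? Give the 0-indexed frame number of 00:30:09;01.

54217

Complete 10-minute blocks: 3, each 17982 frames → 53946.
Remaining 0 whole minutes in the current block: 0 frames.
Within the current minute: 9 × 30 + 1 = 271. Total = 53946 + 0 + 271 = 54217.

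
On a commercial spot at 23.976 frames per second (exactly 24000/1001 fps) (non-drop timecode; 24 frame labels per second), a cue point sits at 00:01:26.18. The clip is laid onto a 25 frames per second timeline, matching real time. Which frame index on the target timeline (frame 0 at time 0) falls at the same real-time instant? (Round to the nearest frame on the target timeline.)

Source frame index: (0×3600 + 1×60 + 26) × 24 + 18 = 2082.
Real time: 2082 / (24000/1001) = 347347/4000 s.
Target frame: (347347/4000) × (25) = 347347/160 ≈ 2170.919 → 2171.

frame 2171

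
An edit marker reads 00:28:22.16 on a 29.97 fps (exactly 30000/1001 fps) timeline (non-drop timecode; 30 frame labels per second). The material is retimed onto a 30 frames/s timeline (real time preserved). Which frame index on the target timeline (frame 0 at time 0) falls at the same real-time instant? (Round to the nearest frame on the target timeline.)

frame 51127

Source frame index: (0×3600 + 28×60 + 22) × 30 + 16 = 51076.
Real time: 51076 / (30000/1001) = 12781769/7500 s.
Target frame: (12781769/7500) × (30) = 12781769/250 ≈ 51127.076 → 51127.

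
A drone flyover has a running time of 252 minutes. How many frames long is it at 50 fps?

252 min = 15120 s.
Frames = 15120 × 50 = 756000.

756000 frames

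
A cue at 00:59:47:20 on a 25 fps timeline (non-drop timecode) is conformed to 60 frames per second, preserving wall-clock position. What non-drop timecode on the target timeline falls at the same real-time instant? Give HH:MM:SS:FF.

00:59:47:48

Source frame index: (0×3600 + 59×60 + 47) × 25 + 20 = 89695.
Real time: 89695 / (25) = 17939/5 s.
Target frame: (17939/5) × (60) = 215268.
At 60 labels/s: frame 215268 → 00:59:47:48.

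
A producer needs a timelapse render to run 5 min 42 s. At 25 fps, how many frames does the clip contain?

5 min 42 s = 342 s.
Frames = 342 × 25 = 8550.

8550 frames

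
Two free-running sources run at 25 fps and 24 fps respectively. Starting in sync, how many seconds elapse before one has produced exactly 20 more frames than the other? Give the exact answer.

20 seconds

The gap grows by |24 − 25| = 1 frame per second.
Time for a 20-frame gap: 20 ÷ (1) = 20 s.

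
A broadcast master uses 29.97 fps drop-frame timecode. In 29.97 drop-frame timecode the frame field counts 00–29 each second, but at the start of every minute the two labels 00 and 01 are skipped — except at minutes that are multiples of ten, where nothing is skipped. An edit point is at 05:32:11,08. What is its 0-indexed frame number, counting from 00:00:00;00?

As if non-drop at 30 labels/s: (5 × 3600 + 32 × 60 + 11) × 30 + 8 = 597938.
Minute boundaries passed: 332; those not divisible by 10: 332 − 33 = 299; dropped labels = 2 × 299 = 598.
Actual frame index = 597938 − 598 = 597340.

597340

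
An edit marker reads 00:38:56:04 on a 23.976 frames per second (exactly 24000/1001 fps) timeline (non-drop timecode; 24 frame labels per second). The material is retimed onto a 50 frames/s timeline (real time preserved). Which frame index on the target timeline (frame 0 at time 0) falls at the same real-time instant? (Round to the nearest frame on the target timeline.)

frame 116925

Source frame index: (0×3600 + 38×60 + 56) × 24 + 4 = 56068.
Real time: 56068 / (24000/1001) = 14031017/6000 s.
Target frame: (14031017/6000) × (50) = 14031017/120 ≈ 116925.142 → 116925.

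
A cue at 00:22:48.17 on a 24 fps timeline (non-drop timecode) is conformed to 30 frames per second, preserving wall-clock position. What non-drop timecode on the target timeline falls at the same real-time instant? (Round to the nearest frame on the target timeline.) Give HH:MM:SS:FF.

Source frame index: (0×3600 + 22×60 + 48) × 24 + 17 = 32849.
Real time: 32849 / (24) = 32849/24 s.
Target frame: (32849/24) × (30) = 164245/4 ≈ 41061.250 → 41061.
At 30 labels/s: frame 41061 → 00:22:48:21.

00:22:48:21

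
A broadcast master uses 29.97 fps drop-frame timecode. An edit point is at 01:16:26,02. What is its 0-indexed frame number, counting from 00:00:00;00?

137444

Complete 10-minute blocks: 7, each 17982 frames → 125874.
Remaining 6 whole minutes in the current block: 1800 + 5 × 1798 = 10790 frames.
Within the current minute: 26 × 30 + 2 − 2 = 780 (labels ;00/;01 skipped at this minute). Total = 125874 + 10790 + 780 = 137444.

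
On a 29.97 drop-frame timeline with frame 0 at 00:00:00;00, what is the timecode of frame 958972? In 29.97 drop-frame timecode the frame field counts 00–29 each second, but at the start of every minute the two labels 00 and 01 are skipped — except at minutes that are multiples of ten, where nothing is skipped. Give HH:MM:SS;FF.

08:53:17;22

Ten DF minutes hold 17982 frames, so frame 958972 lies in block 53 (frames 953046–971027) with 5926 frames into that block.
The block's first minute is 1800 frames and the rest 1798 each; 5926 frames reaches minute 3, so 53 × 18 + 3 × 2 = 960 labels have been skipped so far.
Adding those back, label number 958972 + 960 = 959932 at 30 labels/s is 31997 s + 22 f = 8 h 53 min 17 s frame 22, i.e. 08:53:17;22.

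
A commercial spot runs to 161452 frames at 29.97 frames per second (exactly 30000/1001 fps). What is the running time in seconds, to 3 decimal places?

Running time = 161452 × 1001/30000 = 40403363/7500 s ≈ 5387.115 s.

5387.115 seconds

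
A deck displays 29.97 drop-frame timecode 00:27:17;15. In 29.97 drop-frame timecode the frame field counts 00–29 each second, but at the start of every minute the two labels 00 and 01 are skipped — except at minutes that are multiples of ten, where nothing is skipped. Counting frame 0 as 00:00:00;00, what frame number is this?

Complete 10-minute blocks: 2, each 17982 frames → 35964.
Remaining 7 whole minutes in the current block: 1800 + 6 × 1798 = 12588 frames.
Within the current minute: 17 × 30 + 15 − 2 = 523 (labels ;00/;01 skipped at this minute). Total = 35964 + 12588 + 523 = 49075.

49075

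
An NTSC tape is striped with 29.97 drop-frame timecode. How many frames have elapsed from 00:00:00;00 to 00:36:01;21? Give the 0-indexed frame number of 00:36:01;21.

Complete 10-minute blocks: 3, each 17982 frames → 53946.
Remaining 6 whole minutes in the current block: 1800 + 5 × 1798 = 10790 frames.
Within the current minute: 1 × 30 + 21 − 2 = 49 (labels ;00/;01 skipped at this minute). Total = 53946 + 10790 + 49 = 64785.

64785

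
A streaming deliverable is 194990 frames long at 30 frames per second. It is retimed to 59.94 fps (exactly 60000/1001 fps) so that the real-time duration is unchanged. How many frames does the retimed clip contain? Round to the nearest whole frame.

389590 frames

Frames at target rate = 194990 × (60000/1001) / (30) = 389980000/1001 ≈ 389590.410.
Nearest whole frame: 389590.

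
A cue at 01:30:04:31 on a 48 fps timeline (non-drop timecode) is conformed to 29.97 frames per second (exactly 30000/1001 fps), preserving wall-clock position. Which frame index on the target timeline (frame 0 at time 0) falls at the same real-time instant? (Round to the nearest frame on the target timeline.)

Source frame index: (1×3600 + 30×60 + 4) × 48 + 31 = 259423.
Real time: 259423 / (48) = 259423/48 s.
Target frame: (259423/48) × (30000/1001) = 162139375/1001 ≈ 161977.398 → 161977.

frame 161977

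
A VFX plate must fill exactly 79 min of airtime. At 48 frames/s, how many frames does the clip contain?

79 min = 4740 s.
Frames = 4740 × 48 = 227520.

227520 frames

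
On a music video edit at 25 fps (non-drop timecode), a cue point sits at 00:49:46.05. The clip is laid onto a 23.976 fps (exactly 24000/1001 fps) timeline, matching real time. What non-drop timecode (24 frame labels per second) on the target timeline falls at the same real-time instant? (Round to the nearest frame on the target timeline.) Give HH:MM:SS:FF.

Source frame index: (0×3600 + 49×60 + 46) × 25 + 5 = 74655.
Real time: 74655 / (25) = 14931/5 s.
Target frame: (14931/5) × (24000/1001) = 10238400/143 ≈ 71597.203 → 71597.
At 24 labels/s: frame 71597 → 00:49:43:05.

00:49:43:05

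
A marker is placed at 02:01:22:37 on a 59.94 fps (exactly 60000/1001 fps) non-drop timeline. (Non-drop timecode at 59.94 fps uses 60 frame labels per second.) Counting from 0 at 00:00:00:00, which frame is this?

436957

Total seconds to the label: (2 × 3600 + 1 × 60 + 22) = 7282.
Frame index = 7282 × 60 + 37 = 436957.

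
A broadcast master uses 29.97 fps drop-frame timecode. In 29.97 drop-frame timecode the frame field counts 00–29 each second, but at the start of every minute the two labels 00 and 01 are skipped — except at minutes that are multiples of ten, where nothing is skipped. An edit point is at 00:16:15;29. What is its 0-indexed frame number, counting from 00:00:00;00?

As if non-drop at 30 labels/s: (0 × 3600 + 16 × 60 + 15) × 30 + 29 = 29279.
Minute boundaries passed: 16; those not divisible by 10: 16 − 1 = 15; dropped labels = 2 × 15 = 30.
Actual frame index = 29279 − 30 = 29249.

29249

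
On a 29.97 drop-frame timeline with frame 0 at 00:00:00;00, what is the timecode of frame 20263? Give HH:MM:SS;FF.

00:11:16;03

Ten DF minutes hold 17982 frames, so frame 20263 lies in block 1 (frames 17982–35963) with 2281 frames into that block.
The block's first minute is 1800 frames and the rest 1798 each; 2281 frames reaches minute 1, so 1 × 18 + 1 × 2 = 20 labels have been skipped so far.
Adding those back, label number 20263 + 20 = 20283 at 30 labels/s is 676 s + 3 f = 0 h 11 min 16 s frame 3, i.e. 00:11:16;03.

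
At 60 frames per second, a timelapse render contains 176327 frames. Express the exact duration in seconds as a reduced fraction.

Running time = 176327 ÷ (60) = 176327 × 1/60 = 176327/60 s.

176327/60 seconds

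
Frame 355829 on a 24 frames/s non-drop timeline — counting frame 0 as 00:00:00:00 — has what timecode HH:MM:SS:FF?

04:07:06:05

355829 ÷ 24 = 14826 full seconds, remainder 5 frames.
14826 s = 4 h 7 min 6 s.
Timecode: 04:07:06:05.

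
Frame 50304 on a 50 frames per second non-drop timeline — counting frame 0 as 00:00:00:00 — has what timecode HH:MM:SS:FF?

00:16:46:04

50304 ÷ 50 = 1006 full seconds, remainder 4 frames.
1006 s = 0 h 16 min 46 s.
Timecode: 00:16:46:04.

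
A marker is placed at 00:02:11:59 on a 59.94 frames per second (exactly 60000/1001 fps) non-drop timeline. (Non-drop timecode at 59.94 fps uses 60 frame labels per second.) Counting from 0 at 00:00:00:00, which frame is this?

Total seconds to the label: (0 × 3600 + 2 × 60 + 11) = 131.
Frame index = 131 × 60 + 59 = 7919.

frame 7919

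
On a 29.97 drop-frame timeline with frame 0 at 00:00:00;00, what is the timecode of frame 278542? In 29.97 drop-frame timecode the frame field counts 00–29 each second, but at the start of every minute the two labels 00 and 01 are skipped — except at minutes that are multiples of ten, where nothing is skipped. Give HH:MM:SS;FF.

02:34:54;00

Ten DF minutes hold 17982 frames, so frame 278542 lies in block 15 (frames 269730–287711) with 8812 frames into that block.
The block's first minute is 1800 frames and the rest 1798 each; 8812 frames reaches minute 4, so 15 × 18 + 4 × 2 = 278 labels have been skipped so far.
Adding those back, label number 278542 + 278 = 278820 at 30 labels/s is 9294 s + 0 f = 2 h 34 min 54 s frame 0, i.e. 02:34:54;00.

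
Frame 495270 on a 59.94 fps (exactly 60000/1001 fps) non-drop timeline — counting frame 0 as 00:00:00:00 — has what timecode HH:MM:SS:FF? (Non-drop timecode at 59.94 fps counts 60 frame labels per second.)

02:17:34:30

495270 ÷ 60 = 8254 full seconds, remainder 30 frames.
8254 s = 2 h 17 min 34 s.
Timecode: 02:17:34:30.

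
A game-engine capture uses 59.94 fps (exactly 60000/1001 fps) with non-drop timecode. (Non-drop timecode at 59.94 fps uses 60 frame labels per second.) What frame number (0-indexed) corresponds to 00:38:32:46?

138766

Total seconds to the label: (0 × 3600 + 38 × 60 + 32) = 2312.
Frame index = 2312 × 60 + 46 = 138766.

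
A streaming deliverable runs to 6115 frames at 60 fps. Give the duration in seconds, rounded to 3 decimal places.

Running time = 6115 × 1/60 = 1223/12 s ≈ 101.917 s.

101.917 seconds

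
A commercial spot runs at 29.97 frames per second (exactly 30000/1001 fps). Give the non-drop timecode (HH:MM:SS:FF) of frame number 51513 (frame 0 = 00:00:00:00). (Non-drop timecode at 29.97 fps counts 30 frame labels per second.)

51513 ÷ 30 = 1717 full seconds, remainder 3 frames.
1717 s = 0 h 28 min 37 s.
Timecode: 00:28:37:03.

00:28:37:03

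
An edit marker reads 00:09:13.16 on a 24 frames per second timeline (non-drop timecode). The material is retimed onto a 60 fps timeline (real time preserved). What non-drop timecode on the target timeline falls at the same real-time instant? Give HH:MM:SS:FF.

00:09:13:40

Source frame index: (0×3600 + 9×60 + 13) × 24 + 16 = 13288.
Real time: 13288 / (24) = 1661/3 s.
Target frame: (1661/3) × (60) = 33220.
At 60 labels/s: frame 33220 → 00:09:13:40.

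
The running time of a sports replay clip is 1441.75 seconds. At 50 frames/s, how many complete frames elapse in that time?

Frames = 1441.75 × 50 = 144175/2 ≈ 72087.5000.
Complete frames: 72087.

72087 frames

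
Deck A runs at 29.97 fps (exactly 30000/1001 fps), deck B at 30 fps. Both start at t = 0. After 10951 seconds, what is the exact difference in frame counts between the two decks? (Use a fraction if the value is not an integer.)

328530/1001 frames

A emits 30000/1001 × 10951 = 328530000/1001 frames; B emits 30 × 10951 = 328530.
Difference = 328530/1001 frames (≈ 328.2018); B is ahead of A.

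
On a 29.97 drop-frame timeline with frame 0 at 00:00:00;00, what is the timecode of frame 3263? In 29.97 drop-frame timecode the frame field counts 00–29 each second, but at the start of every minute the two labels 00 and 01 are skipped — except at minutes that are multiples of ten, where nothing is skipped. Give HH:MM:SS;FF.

Ten DF minutes hold 17982 frames, so frame 3263 lies in block 0 (frames 0–17981) with 3263 frames into that block.
The block's first minute is 1800 frames and the rest 1798 each; 3263 frames reaches minute 1, so 0 × 18 + 1 × 2 = 2 labels have been skipped so far.
Adding those back, label number 3263 + 2 = 3265 at 30 labels/s is 108 s + 25 f = 0 h 1 min 48 s frame 25, i.e. 00:01:48;25.

00:01:48;25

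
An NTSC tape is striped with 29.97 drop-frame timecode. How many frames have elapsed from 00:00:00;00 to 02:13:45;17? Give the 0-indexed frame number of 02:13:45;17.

Complete 10-minute blocks: 13, each 17982 frames → 233766.
Remaining 3 whole minutes in the current block: 1800 + 2 × 1798 = 5396 frames.
Within the current minute: 45 × 30 + 17 − 2 = 1365 (labels ;00/;01 skipped at this minute). Total = 233766 + 5396 + 1365 = 240527.

240527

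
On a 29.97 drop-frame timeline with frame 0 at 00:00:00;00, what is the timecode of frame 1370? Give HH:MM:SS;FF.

Ten DF minutes hold 17982 frames, so frame 1370 lies in block 0 (frames 0–17981) with 1370 frames into that block.
The block's first minute is 1800 frames and the rest 1798 each; 1370 frames reaches minute 0, so 0 × 18 + 0 × 2 = 0 labels have been skipped so far.
Adding those back, label number 1370 + 0 = 1370 at 30 labels/s is 45 s + 20 f = 0 h 0 min 45 s frame 20, i.e. 00:00:45;20.

00:00:45;20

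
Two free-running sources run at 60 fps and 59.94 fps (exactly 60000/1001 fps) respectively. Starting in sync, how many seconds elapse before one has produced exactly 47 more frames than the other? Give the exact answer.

The gap grows by |60000/1001 − 60| = 60/1001 frames per second.
Time for a 47-frame gap: 47 ÷ (60/1001) = 47047/60 s.

47047/60 seconds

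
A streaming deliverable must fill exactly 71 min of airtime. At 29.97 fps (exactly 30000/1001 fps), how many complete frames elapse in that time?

127672 frames

71 min = 4260 s.
Frames = 4260 × 30000/1001 = 127800000/1001 ≈ 127672.3277.
Complete frames: 127672.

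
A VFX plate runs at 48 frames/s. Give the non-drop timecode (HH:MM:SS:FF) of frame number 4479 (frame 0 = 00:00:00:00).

4479 ÷ 48 = 93 full seconds, remainder 15 frames.
93 s = 0 h 1 min 33 s.
Timecode: 00:01:33:15.

00:01:33:15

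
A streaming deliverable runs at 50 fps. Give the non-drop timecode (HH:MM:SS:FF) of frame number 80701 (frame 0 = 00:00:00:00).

00:26:54:01

80701 ÷ 50 = 1614 full seconds, remainder 1 frame.
1614 s = 0 h 26 min 54 s.
Timecode: 00:26:54:01.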